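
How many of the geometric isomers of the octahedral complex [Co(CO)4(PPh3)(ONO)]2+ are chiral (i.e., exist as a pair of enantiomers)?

In an octahedral complex each vertex has one trans partner and four cis neighbours.
The distinct arrangements are (2 in all): PPh3 and ONO mutually trans; PPh3 and ONO mutually cis.
Each arrangement has an internal mirror plane or centre of symmetry, so none is chiral.

0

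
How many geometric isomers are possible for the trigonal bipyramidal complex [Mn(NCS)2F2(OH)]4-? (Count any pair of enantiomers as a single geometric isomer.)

Systematic enumeration (placing each ligand type in turn and discarding arrangements equivalent by rotation or reflection) gives 5 geometric isomers.

5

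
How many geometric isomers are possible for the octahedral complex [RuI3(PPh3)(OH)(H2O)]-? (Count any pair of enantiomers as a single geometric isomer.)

4

The six octahedral sites form three mutually perpendicular trans pairs.
There are 4 geometric isomers: I mer (3 arrangements); I fac (chiral).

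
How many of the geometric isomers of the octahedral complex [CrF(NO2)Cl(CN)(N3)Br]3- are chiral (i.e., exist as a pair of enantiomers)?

15

An octahedron has six vertices in three trans pairs; every non-trans pair is cis.
Systematic enumeration (placing each ligand type in turn and discarding arrangements equivalent by rotation or reflection) gives 15 geometric isomers.
Of these, 15 lack any improper symmetry element and so occur as enantiomeric pairs, giving 15 + 15 = 30 stereoisomers in total.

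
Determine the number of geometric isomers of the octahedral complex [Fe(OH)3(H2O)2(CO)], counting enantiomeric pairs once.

3

The six octahedral sites form three mutually perpendicular trans pairs.
There are 3 geometric isomers: OH mer, H2O cis; OH mer, H2O trans; OH fac, H2O cis.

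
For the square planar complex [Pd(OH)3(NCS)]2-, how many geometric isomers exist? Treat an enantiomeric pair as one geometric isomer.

In a square planar complex each vertex has one trans partner and two cis neighbours.
Only one geometric arrangement is possible.

1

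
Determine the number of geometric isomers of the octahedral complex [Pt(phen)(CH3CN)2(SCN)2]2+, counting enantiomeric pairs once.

3

The six octahedral sites form three mutually perpendicular trans pairs.
Each phen is bidentate and must span two cis positions.
There are 3 geometric isomers: CH3CN trans, SCN cis; CH3CN cis, SCN cis (chiral); CH3CN cis, SCN trans.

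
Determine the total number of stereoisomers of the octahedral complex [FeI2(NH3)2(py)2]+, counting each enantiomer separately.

6

In an octahedral complex each vertex has one trans partner and four cis neighbours.
The distinct arrangements are (5 in all): I trans, NH3 trans, py trans; I trans, NH3 cis, py cis; I cis, NH3 cis, py trans; I cis, NH3 cis, py cis (chiral); I cis, NH3 trans, py cis.
One of these lacks any improper symmetry element and so occurs as an enantiomeric pair, giving 5 + 1 = 6 stereoisomers in total.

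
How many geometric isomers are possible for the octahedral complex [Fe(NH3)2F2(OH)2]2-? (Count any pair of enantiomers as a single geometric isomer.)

5

The six octahedral sites form three mutually perpendicular trans pairs.
Working through the distinct placements yields 5 geometric isomers: NH3 trans, F trans, OH trans; NH3 cis, F trans, OH cis; NH3 cis, F cis, OH trans; NH3 cis, F cis, OH cis (chiral); NH3 trans, F cis, OH cis.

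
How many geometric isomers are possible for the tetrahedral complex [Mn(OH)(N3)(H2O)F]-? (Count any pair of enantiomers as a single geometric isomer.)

1

In a tetrahedral complex all four positions are equivalent and every pair of ligands is adjacent — there is no cis/trans distinction.
Only one geometric arrangement is possible; it has no improper symmetry element, so it exists as a pair of enantiomers (2 stereoisomers).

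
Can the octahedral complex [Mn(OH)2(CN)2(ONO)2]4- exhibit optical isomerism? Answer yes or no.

An octahedron has six vertices in three trans pairs; every non-trans pair is cis.
Systematic placement gives 5 geometric isomers: OH trans, CN trans, ONO trans; OH cis, CN trans, ONO cis; OH cis, CN cis, ONO trans; OH cis, CN cis, ONO cis (chiral); OH trans, CN cis, ONO cis.
One of these lacks any improper symmetry element and so occurs as an enantiomeric pair, giving 5 + 1 = 6 stereoisomers in total.

yes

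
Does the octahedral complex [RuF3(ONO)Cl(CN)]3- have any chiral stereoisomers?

Working through the distinct placements yields 4 geometric isomers: F mer (3 arrangements); F fac (chiral).
One of these lacks any improper symmetry element and so occurs as an enantiomeric pair, giving 4 + 1 = 5 stereoisomers in total.

yes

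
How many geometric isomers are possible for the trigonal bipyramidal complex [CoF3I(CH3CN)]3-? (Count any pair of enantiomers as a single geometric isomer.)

Working through the distinct placements yields 4 geometric isomers: I equatorial, CH3CN axial; I axial, CH3CN axial; I equatorial, CH3CN equatorial; I axial, CH3CN equatorial.

4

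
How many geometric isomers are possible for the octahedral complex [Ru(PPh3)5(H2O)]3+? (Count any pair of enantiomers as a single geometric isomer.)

1

An octahedron has six vertices in three trans pairs; every non-trans pair is cis.
Only one geometric arrangement is possible.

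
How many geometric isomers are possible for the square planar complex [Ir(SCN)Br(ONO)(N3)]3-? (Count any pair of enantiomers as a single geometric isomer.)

A square has two trans pairs of vertices; adjacent vertices are cis.
Working through the distinct placements yields 3 geometric isomers: (Br/ONO trans, N3/SCN trans); (Br/SCN trans, N3/ONO trans); (Br/N3 trans, ONO/SCN trans).

3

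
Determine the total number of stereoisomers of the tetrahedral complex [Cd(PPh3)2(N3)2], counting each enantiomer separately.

In a tetrahedral complex all four positions are equivalent and every pair of ligands is adjacent — there is no cis/trans distinction.
Only one geometric arrangement is possible.

1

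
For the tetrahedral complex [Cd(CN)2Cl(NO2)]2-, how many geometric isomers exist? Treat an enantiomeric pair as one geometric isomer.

1

Only one geometric arrangement is possible.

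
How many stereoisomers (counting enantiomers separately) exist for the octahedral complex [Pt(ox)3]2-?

An octahedron has six vertices in three trans pairs; every non-trans pair is cis.
Each ox is bidentate and must span two cis positions.
Only one geometric arrangement is possible; it has no improper symmetry element, so it exists as a pair of enantiomers (2 stereoisomers).

2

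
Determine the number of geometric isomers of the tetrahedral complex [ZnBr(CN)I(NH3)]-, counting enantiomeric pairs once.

Only one geometric arrangement is possible; it has no improper symmetry element, so it exists as a pair of enantiomers (2 stereoisomers).

1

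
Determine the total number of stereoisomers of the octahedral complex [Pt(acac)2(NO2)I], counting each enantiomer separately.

The six octahedral sites form three mutually perpendicular trans pairs.
Each acac is bidentate and must span two cis positions.
The distinct arrangements are (2 in all): NO2 and I mutually trans; NO2 and I mutually cis (chiral).
One of these lacks any improper symmetry element and so occurs as an enantiomeric pair, giving 2 + 1 = 3 stereoisomers in total.

3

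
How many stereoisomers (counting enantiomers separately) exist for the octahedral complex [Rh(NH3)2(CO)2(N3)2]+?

6

In an octahedral complex each vertex has one trans partner and four cis neighbours.
Systematic placement gives 5 geometric isomers: NH3 trans, CO trans, N3 trans; NH3 cis, CO trans, N3 cis; NH3 trans, CO cis, N3 cis; NH3 cis, CO cis, N3 cis (chiral); NH3 cis, CO cis, N3 trans.
One of these lacks any improper symmetry element and so occurs as an enantiomeric pair, giving 5 + 1 = 6 stereoisomers in total.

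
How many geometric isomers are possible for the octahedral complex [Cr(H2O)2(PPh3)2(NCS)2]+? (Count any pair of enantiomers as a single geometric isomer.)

An octahedron has six vertices in three trans pairs; every non-trans pair is cis.
Systematic placement gives 5 geometric isomers: H2O trans, PPh3 trans, NCS trans; H2O trans, PPh3 cis, NCS cis; H2O cis, PPh3 trans, NCS cis; H2O cis, PPh3 cis, NCS cis (chiral); H2O cis, PPh3 cis, NCS trans.

5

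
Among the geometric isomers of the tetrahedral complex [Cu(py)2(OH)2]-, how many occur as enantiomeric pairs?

0

All four vertices of a tetrahedron are equivalent and mutually adjacent, so cis/trans isomerism cannot arise.
Only one geometric arrangement is possible.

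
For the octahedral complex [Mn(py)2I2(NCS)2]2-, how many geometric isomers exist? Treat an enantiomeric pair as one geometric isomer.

In an octahedral complex each vertex has one trans partner and four cis neighbours.
Systematic placement gives 5 geometric isomers: py trans, I trans, NCS trans; py cis, I trans, NCS cis; py trans, I cis, NCS cis; py cis, I cis, NCS cis (chiral); py cis, I cis, NCS trans.

5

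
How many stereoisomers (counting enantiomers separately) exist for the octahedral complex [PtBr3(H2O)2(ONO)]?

An octahedron has six vertices in three trans pairs; every non-trans pair is cis.
Working through the distinct placements yields 3 geometric isomers: Br mer, H2O cis; Br mer, H2O trans; Br fac, H2O cis.
Each arrangement has an internal mirror plane or centre of symmetry, so none is chiral.

3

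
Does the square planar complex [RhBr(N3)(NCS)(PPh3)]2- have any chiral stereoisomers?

In a square planar complex each vertex has one trans partner and two cis neighbours.
The distinct arrangements are (3 in all): (Br/NCS trans, N3/PPh3 trans); (Br/PPh3 trans, N3/NCS trans); (Br/N3 trans, NCS/PPh3 trans).
Each arrangement has an internal mirror plane or centre of symmetry, so none is chiral.

no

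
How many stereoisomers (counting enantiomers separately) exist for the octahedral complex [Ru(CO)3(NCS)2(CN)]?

Working through the distinct placements yields 3 geometric isomers: CO mer, NCS trans; CO fac, NCS cis; CO mer, NCS cis.
Each arrangement has an internal mirror plane or centre of symmetry, so none is chiral.

3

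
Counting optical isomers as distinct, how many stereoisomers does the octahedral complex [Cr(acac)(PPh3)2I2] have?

4

The six octahedral sites form three mutually perpendicular trans pairs.
Each acac is bidentate and must span two cis positions.
Systematic placement gives 3 geometric isomers: PPh3 cis, I trans; PPh3 cis, I cis (chiral); PPh3 trans, I cis.
One of these lacks any improper symmetry element and so occurs as an enantiomeric pair, giving 3 + 1 = 4 stereoisomers in total.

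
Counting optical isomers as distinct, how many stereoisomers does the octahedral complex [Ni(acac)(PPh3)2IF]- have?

6

An octahedron has six vertices in three trans pairs; every non-trans pair is cis.
Each acac is bidentate and must span two cis positions.
Systematic placement gives 4 geometric isomers: PPh3 cis (3 arrangements, 2 chiral); PPh3 trans.
Of these, 2 lack any improper symmetry element and so occur as enantiomeric pairs, giving 4 + 2 = 6 stereoisomers in total.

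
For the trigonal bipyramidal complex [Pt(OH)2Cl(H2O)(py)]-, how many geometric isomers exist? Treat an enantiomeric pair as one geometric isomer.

7

Exhaustive case analysis gives 7 geometric isomers.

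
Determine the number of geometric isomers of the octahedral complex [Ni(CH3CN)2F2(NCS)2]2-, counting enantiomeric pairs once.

In an octahedral complex each vertex has one trans partner and four cis neighbours.
Systematic placement gives 5 geometric isomers: CH3CN trans, F trans, NCS trans; CH3CN trans, F cis, NCS cis; CH3CN cis, F cis, NCS trans; CH3CN cis, F cis, NCS cis (chiral); CH3CN cis, F trans, NCS cis.

5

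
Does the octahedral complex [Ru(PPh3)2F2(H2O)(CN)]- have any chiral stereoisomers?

Systematic placement gives 6 geometric isomers: PPh3 trans, F cis; PPh3 cis, F cis (3 arrangements, 2 chiral); PPh3 trans, F trans; PPh3 cis, F trans.
Of these, 2 lack any improper symmetry element and so occur as enantiomeric pairs, giving 6 + 2 = 8 stereoisomers in total.

yes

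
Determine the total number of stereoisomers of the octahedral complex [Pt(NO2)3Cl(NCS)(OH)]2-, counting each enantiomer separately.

5

An octahedron has six vertices in three trans pairs; every non-trans pair is cis.
Systematic placement gives 4 geometric isomers: NO2 mer (3 arrangements); NO2 fac (chiral).
One of these lacks any improper symmetry element and so occurs as an enantiomeric pair, giving 4 + 1 = 5 stereoisomers in total.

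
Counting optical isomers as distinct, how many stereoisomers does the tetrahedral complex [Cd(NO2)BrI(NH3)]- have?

2

All four vertices of a tetrahedron are equivalent and mutually adjacent, so cis/trans isomerism cannot arise.
Only one geometric arrangement is possible; it has no improper symmetry element, so it exists as a pair of enantiomers (2 stereoisomers).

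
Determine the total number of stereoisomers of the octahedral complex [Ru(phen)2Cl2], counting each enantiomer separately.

In an octahedral complex each vertex has one trans partner and four cis neighbours.
Each phen is bidentate and must span two cis positions.
The distinct arrangements are (2 in all): Cl trans; Cl cis (chiral).
One of these lacks any improper symmetry element and so occurs as an enantiomeric pair, giving 2 + 1 = 3 stereoisomers in total.

3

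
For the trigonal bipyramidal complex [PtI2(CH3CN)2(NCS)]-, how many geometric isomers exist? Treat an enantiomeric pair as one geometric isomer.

5

In a trigonal bipyramid the two axial positions differ from the three equatorial ones.
Systematic enumeration (placing each ligand type in turn and discarding arrangements equivalent by rotation or reflection) gives 5 geometric isomers.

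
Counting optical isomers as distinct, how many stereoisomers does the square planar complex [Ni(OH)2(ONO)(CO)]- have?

Systematic placement gives 2 geometric isomers: OH cis; OH trans.
Each arrangement has an internal mirror plane or centre of symmetry, so none is chiral.

2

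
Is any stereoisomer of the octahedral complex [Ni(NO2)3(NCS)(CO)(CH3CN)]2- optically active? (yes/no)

In an octahedral complex each vertex has one trans partner and four cis neighbours.
Systematic placement gives 4 geometric isomers: NO2 mer (3 arrangements); NO2 fac (chiral).
One of these lacks any improper symmetry element and so occurs as an enantiomeric pair, giving 4 + 1 = 5 stereoisomers in total.

yes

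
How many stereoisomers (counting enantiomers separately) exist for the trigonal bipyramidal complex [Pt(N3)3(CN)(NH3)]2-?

4

A trigonal bipyramid has two axial and three equatorial sites, which are chemically inequivalent.
There are 4 geometric isomers: CN axial, NH3 equatorial; CN axial, NH3 axial; CN equatorial, NH3 equatorial; CN equatorial, NH3 axial.
Each arrangement has an internal mirror plane or centre of symmetry, so none is chiral.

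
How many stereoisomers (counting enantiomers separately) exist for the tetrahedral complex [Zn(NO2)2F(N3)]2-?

1

Only one geometric arrangement is possible.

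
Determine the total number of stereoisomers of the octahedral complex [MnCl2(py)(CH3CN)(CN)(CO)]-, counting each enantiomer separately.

In an octahedral complex each vertex has one trans partner and four cis neighbours.
Placing the ligands in turn and identifying arrangements related by rotation or reflection leaves 9 distinct geometric isomers.
Of these, 6 lack any improper symmetry element and so occur as enantiomeric pairs, giving 9 + 6 = 15 stereoisomers in total.

15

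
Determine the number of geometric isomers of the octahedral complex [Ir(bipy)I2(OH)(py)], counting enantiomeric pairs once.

4

Each bipy is bidentate and must span two cis positions.
The distinct arrangements are (4 in all): I trans; I cis (3 arrangements, 2 chiral).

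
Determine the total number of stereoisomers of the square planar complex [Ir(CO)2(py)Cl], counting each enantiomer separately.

2

In a square planar complex each vertex has one trans partner and two cis neighbours.
Systematic placement gives 2 geometric isomers: CO cis; CO trans.
Each arrangement has an internal mirror plane or centre of symmetry, so none is chiral.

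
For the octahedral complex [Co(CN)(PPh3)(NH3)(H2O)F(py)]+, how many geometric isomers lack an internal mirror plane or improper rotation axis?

Systematic enumeration (placing each ligand type in turn and discarding arrangements equivalent by rotation or reflection) gives 15 geometric isomers.
Of these, 15 lack any improper symmetry element and so occur as enantiomeric pairs, giving 15 + 15 = 30 stereoisomers in total.

15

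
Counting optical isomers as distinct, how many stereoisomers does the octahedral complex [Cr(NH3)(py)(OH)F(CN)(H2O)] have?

30

In an octahedral complex each vertex has one trans partner and four cis neighbours.
Systematic enumeration (placing each ligand type in turn and discarding arrangements equivalent by rotation or reflection) gives 15 geometric isomers.
Of these, 15 lack any improper symmetry element and so occur as enantiomeric pairs, giving 15 + 15 = 30 stereoisomers in total.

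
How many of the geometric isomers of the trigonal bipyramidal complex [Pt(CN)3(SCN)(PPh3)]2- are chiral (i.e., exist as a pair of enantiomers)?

0

A trigonal bipyramid has two axial and three equatorial sites, which are chemically inequivalent.
There are 4 geometric isomers: SCN equatorial, PPh3 equatorial; SCN equatorial, PPh3 axial; SCN axial, PPh3 equatorial; SCN axial, PPh3 axial.
Each arrangement has an internal mirror plane or centre of symmetry, so none is chiral.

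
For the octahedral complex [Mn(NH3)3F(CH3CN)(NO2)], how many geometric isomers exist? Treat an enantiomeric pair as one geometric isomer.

The six octahedral sites form three mutually perpendicular trans pairs.
Working through the distinct placements yields 4 geometric isomers: NH3 mer (3 arrangements); NH3 fac (chiral).

4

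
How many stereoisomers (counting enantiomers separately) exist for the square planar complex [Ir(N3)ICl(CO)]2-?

In a square planar complex each vertex has one trans partner and two cis neighbours.
The distinct arrangements are (3 in all): (CO/I trans, Cl/N3 trans); (CO/N3 trans, Cl/I trans); (CO/Cl trans, I/N3 trans).
Each arrangement has an internal mirror plane or centre of symmetry, so none is chiral.

3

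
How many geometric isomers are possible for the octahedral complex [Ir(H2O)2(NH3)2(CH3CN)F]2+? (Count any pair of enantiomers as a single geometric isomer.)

The six octahedral sites form three mutually perpendicular trans pairs.
Systematic placement gives 6 geometric isomers: H2O trans, NH3 trans; H2O cis, NH3 cis (3 arrangements, 2 chiral); H2O cis, NH3 trans; H2O trans, NH3 cis.

6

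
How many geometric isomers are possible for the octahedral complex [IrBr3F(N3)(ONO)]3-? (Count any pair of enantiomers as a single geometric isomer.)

4

In an octahedral complex each vertex has one trans partner and four cis neighbours.
The distinct arrangements are (4 in all): Br mer (3 arrangements); Br fac (chiral).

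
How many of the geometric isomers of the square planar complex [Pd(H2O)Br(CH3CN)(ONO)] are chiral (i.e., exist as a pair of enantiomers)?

0

The distinct arrangements are (3 in all): (Br/H2O trans, CH3CN/ONO trans); (Br/ONO trans, CH3CN/H2O trans); (Br/CH3CN trans, H2O/ONO trans).
Each arrangement has an internal mirror plane or centre of symmetry, so none is chiral.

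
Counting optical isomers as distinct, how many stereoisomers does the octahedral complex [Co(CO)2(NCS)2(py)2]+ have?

6

The distinct arrangements are (5 in all): CO trans, NCS trans, py trans; CO trans, NCS cis, py cis; CO cis, NCS cis, py trans; CO cis, NCS cis, py cis (chiral); CO cis, NCS trans, py cis.
One of these lacks any improper symmetry element and so occurs as an enantiomeric pair, giving 5 + 1 = 6 stereoisomers in total.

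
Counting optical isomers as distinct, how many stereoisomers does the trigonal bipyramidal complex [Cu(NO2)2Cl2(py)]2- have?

Systematic enumeration (placing each ligand type in turn and discarding arrangements equivalent by rotation or reflection) gives 5 geometric isomers.
One of these lacks any improper symmetry element and so occurs as an enantiomeric pair, giving 5 + 1 = 6 stereoisomers in total.

6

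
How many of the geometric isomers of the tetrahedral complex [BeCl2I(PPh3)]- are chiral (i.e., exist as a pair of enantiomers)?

0

All four vertices of a tetrahedron are equivalent and mutually adjacent, so cis/trans isomerism cannot arise.
Only one geometric arrangement is possible.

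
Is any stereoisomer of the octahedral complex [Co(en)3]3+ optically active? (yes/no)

An octahedron has six vertices in three trans pairs; every non-trans pair is cis.
Each en is bidentate and must span two cis positions.
Only one geometric arrangement is possible; it has no improper symmetry element, so it exists as a pair of enantiomers (2 stereoisomers).

yes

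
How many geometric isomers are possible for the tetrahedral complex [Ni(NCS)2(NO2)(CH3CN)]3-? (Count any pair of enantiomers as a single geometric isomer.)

1

In a tetrahedral complex all four positions are equivalent and every pair of ligands is adjacent — there is no cis/trans distinction.
Only one geometric arrangement is possible.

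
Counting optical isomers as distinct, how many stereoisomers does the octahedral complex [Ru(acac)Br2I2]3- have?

An octahedron has six vertices in three trans pairs; every non-trans pair is cis.
Each acac is bidentate and must span two cis positions.
Working through the distinct placements yields 3 geometric isomers: Br trans, I cis; Br cis, I cis (chiral); Br cis, I trans.
One of these lacks any improper symmetry element and so occurs as an enantiomeric pair, giving 3 + 1 = 4 stereoisomers in total.

4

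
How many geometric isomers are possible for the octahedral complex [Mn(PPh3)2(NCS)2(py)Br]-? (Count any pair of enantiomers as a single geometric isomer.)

6

In an octahedral complex each vertex has one trans partner and four cis neighbours.
Working through the distinct placements yields 6 geometric isomers: PPh3 cis, NCS cis (3 arrangements, 2 chiral); PPh3 trans, NCS cis; PPh3 cis, NCS trans; PPh3 trans, NCS trans.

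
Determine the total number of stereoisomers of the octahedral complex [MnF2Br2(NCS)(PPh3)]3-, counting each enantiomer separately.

8

The six octahedral sites form three mutually perpendicular trans pairs.
The distinct arrangements are (6 in all): F trans, Br trans; F cis, Br trans; F cis, Br cis (3 arrangements, 2 chiral); F trans, Br cis.
Of these, 2 lack any improper symmetry element and so occur as enantiomeric pairs, giving 6 + 2 = 8 stereoisomers in total.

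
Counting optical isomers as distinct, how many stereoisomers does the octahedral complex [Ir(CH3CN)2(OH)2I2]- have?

6

The six octahedral sites form three mutually perpendicular trans pairs.
Systematic placement gives 5 geometric isomers: CH3CN trans, OH trans, I trans; CH3CN trans, OH cis, I cis; CH3CN cis, OH trans, I cis; CH3CN cis, OH cis, I cis (chiral); CH3CN cis, OH cis, I trans.
One of these lacks any improper symmetry element and so occurs as an enantiomeric pair, giving 5 + 1 = 6 stereoisomers in total.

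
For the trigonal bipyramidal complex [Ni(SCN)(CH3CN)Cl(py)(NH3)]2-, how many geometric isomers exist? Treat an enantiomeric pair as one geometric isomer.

10

A trigonal bipyramid has two axial and three equatorial sites, which are chemically inequivalent.
Exhaustive case analysis gives 10 geometric isomers.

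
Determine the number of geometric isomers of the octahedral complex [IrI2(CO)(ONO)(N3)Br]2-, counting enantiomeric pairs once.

9

The six octahedral sites form three mutually perpendicular trans pairs.
Exhaustive case analysis gives 9 geometric isomers.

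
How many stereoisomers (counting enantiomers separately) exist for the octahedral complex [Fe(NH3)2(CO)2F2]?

An octahedron has six vertices in three trans pairs; every non-trans pair is cis.
There are 5 geometric isomers: NH3 trans, CO trans, F trans; NH3 cis, CO trans, F cis; NH3 trans, CO cis, F cis; NH3 cis, CO cis, F cis (chiral); NH3 cis, CO cis, F trans.
One of these lacks any improper symmetry element and so occurs as an enantiomeric pair, giving 5 + 1 = 6 stereoisomers in total.

6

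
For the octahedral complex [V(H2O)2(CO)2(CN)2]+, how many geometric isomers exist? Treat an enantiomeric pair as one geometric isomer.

5

Systematic placement gives 5 geometric isomers: H2O trans, CO trans, CN trans; H2O cis, CO cis, CN trans; H2O trans, CO cis, CN cis; H2O cis, CO cis, CN cis (chiral); H2O cis, CO trans, CN cis.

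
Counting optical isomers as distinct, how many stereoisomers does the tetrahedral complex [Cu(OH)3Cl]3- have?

Only one geometric arrangement is possible.

1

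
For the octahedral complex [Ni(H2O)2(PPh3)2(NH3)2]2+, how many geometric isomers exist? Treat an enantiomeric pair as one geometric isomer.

The six octahedral sites form three mutually perpendicular trans pairs.
The distinct arrangements are (5 in all): H2O trans, PPh3 trans, NH3 trans; H2O trans, PPh3 cis, NH3 cis; H2O cis, PPh3 trans, NH3 cis; H2O cis, PPh3 cis, NH3 cis (chiral); H2O cis, PPh3 cis, NH3 trans.

5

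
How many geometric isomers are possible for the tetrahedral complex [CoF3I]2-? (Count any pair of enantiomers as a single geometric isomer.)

In a tetrahedral complex all four positions are equivalent and every pair of ligands is adjacent — there is no cis/trans distinction.
Only one geometric arrangement is possible.

1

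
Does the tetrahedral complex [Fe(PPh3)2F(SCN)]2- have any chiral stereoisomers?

Only one geometric arrangement is possible.

no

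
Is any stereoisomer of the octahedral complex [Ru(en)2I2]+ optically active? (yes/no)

An octahedron has six vertices in three trans pairs; every non-trans pair is cis.
Each en is bidentate and must span two cis positions.
There are 2 geometric isomers: I trans; I cis (chiral).
One of these lacks any improper symmetry element and so occurs as an enantiomeric pair, giving 2 + 1 = 3 stereoisomers in total.

yes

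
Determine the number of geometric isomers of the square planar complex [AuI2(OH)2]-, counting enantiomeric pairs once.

The distinct arrangements are (2 in all): I cis; I trans.

2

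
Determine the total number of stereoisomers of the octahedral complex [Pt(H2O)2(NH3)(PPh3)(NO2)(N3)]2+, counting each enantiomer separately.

15

Exhaustive case analysis gives 9 geometric isomers.
Of these, 6 lack any improper symmetry element and so occur as enantiomeric pairs, giving 9 + 6 = 15 stereoisomers in total.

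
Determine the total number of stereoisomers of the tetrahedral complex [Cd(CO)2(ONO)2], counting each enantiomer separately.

1

In a tetrahedral complex all four positions are equivalent and every pair of ligands is adjacent — there is no cis/trans distinction.
Only one geometric arrangement is possible.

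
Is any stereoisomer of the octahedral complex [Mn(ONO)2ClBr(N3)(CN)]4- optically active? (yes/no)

In an octahedral complex each vertex has one trans partner and four cis neighbours.
Placing the ligands in turn and identifying arrangements related by rotation or reflection leaves 9 distinct geometric isomers.
Of these, 6 lack any improper symmetry element and so occur as enantiomeric pairs, giving 9 + 6 = 15 stereoisomers in total.

yes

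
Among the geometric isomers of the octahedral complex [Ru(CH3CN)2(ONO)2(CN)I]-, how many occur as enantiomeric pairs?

An octahedron has six vertices in three trans pairs; every non-trans pair is cis.
Working through the distinct placements yields 6 geometric isomers: CH3CN trans, ONO trans; CH3CN trans, ONO cis; CH3CN cis, ONO trans; CH3CN cis, ONO cis (3 arrangements, 2 chiral).
Of these, 2 lack any improper symmetry element and so occur as enantiomeric pairs, giving 6 + 2 = 8 stereoisomers in total.

2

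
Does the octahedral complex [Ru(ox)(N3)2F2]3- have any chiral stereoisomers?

yes

The six octahedral sites form three mutually perpendicular trans pairs.
Each ox is bidentate and must span two cis positions.
Working through the distinct placements yields 3 geometric isomers: N3 cis, F trans; N3 cis, F cis (chiral); N3 trans, F cis.
One of these lacks any improper symmetry element and so occurs as an enantiomeric pair, giving 3 + 1 = 4 stereoisomers in total.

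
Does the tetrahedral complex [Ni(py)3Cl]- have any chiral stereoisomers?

no

In a tetrahedral complex all four positions are equivalent and every pair of ligands is adjacent — there is no cis/trans distinction.
Only one geometric arrangement is possible.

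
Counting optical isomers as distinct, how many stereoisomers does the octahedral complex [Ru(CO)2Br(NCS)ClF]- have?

15

An octahedron has six vertices in three trans pairs; every non-trans pair is cis.
Exhaustive case analysis gives 9 geometric isomers.
Of these, 6 lack any improper symmetry element and so occur as enantiomeric pairs, giving 9 + 6 = 15 stereoisomers in total.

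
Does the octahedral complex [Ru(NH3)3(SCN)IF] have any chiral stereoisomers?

yes

An octahedron has six vertices in three trans pairs; every non-trans pair is cis.
Systematic placement gives 4 geometric isomers: NH3 mer (3 arrangements); NH3 fac (chiral).
One of these lacks any improper symmetry element and so occurs as an enantiomeric pair, giving 4 + 1 = 5 stereoisomers in total.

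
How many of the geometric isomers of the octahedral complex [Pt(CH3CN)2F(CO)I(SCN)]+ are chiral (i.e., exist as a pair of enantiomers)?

The six octahedral sites form three mutually perpendicular trans pairs.
Exhaustive case analysis gives 9 geometric isomers.
Of these, 6 lack any improper symmetry element and so occur as enantiomeric pairs, giving 9 + 6 = 15 stereoisomers in total.

6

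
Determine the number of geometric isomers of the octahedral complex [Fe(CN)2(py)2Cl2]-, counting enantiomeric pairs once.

5

In an octahedral complex each vertex has one trans partner and four cis neighbours.
The distinct arrangements are (5 in all): CN trans, py trans, Cl trans; CN trans, py cis, Cl cis; CN cis, py trans, Cl cis; CN cis, py cis, Cl cis (chiral); CN cis, py cis, Cl trans.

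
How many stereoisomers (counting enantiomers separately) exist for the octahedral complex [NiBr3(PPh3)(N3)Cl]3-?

An octahedron has six vertices in three trans pairs; every non-trans pair is cis.
Systematic placement gives 4 geometric isomers: Br mer (3 arrangements); Br fac (chiral).
One of these lacks any improper symmetry element and so occurs as an enantiomeric pair, giving 4 + 1 = 5 stereoisomers in total.

5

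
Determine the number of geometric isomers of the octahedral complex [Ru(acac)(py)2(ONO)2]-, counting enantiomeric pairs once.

3

The six octahedral sites form three mutually perpendicular trans pairs.
Each acac is bidentate and must span two cis positions.
There are 3 geometric isomers: py cis, ONO trans; py trans, ONO cis; py cis, ONO cis (chiral).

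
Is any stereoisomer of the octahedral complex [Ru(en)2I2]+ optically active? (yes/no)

yes

Each en is bidentate and must span two cis positions.
Working through the distinct placements yields 2 geometric isomers: I trans; I cis (chiral).
One of these lacks any improper symmetry element and so occurs as an enantiomeric pair, giving 2 + 1 = 3 stereoisomers in total.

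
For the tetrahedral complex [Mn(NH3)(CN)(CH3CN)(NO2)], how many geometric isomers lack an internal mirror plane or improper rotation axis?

Only one geometric arrangement is possible; it has no improper symmetry element, so it exists as a pair of enantiomers (2 stereoisomers).

1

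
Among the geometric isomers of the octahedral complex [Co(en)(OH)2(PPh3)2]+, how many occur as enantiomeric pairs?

1

In an octahedral complex each vertex has one trans partner and four cis neighbours.
Each en is bidentate and must span two cis positions.
Working through the distinct placements yields 3 geometric isomers: OH trans, PPh3 cis; OH cis, PPh3 cis (chiral); OH cis, PPh3 trans.
One of these lacks any improper symmetry element and so occurs as an enantiomeric pair, giving 3 + 1 = 4 stereoisomers in total.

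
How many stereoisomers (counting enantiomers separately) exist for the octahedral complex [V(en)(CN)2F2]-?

The six octahedral sites form three mutually perpendicular trans pairs.
Each en is bidentate and must span two cis positions.
There are 3 geometric isomers: CN trans, F cis; CN cis, F cis (chiral); CN cis, F trans.
One of these lacks any improper symmetry element and so occurs as an enantiomeric pair, giving 3 + 1 = 4 stereoisomers in total.

4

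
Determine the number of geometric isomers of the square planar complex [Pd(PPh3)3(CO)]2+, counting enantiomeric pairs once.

Only one geometric arrangement is possible.

1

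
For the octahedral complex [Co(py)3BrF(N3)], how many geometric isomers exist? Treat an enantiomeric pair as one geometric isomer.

4

The six octahedral sites form three mutually perpendicular trans pairs.
The distinct arrangements are (4 in all): py mer (3 arrangements); py fac (chiral).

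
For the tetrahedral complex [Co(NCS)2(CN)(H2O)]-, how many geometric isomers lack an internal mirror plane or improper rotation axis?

All four vertices of a tetrahedron are equivalent and mutually adjacent, so cis/trans isomerism cannot arise.
Only one geometric arrangement is possible.

0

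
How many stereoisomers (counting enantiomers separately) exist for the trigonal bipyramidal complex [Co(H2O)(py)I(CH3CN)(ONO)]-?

20

Exhaustive case analysis gives 10 geometric isomers.
Of these, 10 lack any improper symmetry element and so occur as enantiomeric pairs, giving 10 + 10 = 20 stereoisomers in total.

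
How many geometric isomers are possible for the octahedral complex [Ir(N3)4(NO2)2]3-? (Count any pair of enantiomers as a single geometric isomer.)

2

Working through the distinct placements yields 2 geometric isomers: NO2 trans; NO2 cis.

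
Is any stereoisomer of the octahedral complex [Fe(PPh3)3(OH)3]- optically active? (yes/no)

no

An octahedron has six vertices in three trans pairs; every non-trans pair is cis.
The distinct arrangements are (2 in all): PPh3 mer; PPh3 fac.
Each arrangement has an internal mirror plane or centre of symmetry, so none is chiral.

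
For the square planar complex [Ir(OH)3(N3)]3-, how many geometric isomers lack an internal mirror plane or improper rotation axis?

0

In a square planar complex each vertex has one trans partner and two cis neighbours.
Only one geometric arrangement is possible.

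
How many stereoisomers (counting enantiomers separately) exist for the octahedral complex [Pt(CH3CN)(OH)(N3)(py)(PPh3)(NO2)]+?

The six octahedral sites form three mutually perpendicular trans pairs.
Systematic enumeration (placing each ligand type in turn and discarding arrangements equivalent by rotation or reflection) gives 15 geometric isomers.
Of these, 15 lack any improper symmetry element and so occur as enantiomeric pairs, giving 15 + 15 = 30 stereoisomers in total.

30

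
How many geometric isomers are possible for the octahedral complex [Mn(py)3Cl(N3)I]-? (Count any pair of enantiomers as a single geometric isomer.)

4

Systematic placement gives 4 geometric isomers: py mer (3 arrangements); py fac (chiral).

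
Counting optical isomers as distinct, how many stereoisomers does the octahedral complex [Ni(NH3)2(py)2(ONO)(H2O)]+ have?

The six octahedral sites form three mutually perpendicular trans pairs.
The distinct arrangements are (6 in all): NH3 cis, py trans; NH3 cis, py cis (3 arrangements, 2 chiral); NH3 trans, py trans; NH3 trans, py cis.
Of these, 2 lack any improper symmetry element and so occur as enantiomeric pairs, giving 6 + 2 = 8 stereoisomers in total.

8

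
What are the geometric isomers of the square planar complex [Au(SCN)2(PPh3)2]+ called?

cis and trans

In a square planar complex each vertex has one trans partner and two cis neighbours.
Working through the distinct placements yields 2 geometric isomers: SCN cis; SCN trans.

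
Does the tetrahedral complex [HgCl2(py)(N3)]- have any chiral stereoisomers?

In a tetrahedral complex all four positions are equivalent and every pair of ligands is adjacent — there is no cis/trans distinction.
Only one geometric arrangement is possible.

no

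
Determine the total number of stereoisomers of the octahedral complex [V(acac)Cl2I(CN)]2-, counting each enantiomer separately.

The six octahedral sites form three mutually perpendicular trans pairs.
Each acac is bidentate and must span two cis positions.
The distinct arrangements are (4 in all): Cl cis (3 arrangements, 2 chiral); Cl trans.
Of these, 2 lack any improper symmetry element and so occur as enantiomeric pairs, giving 4 + 2 = 6 stereoisomers in total.

6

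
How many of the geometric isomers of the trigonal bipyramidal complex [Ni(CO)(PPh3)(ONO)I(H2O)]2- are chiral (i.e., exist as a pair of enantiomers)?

A trigonal bipyramid has two axial and three equatorial sites, which are chemically inequivalent.
Systematic enumeration (placing each ligand type in turn and discarding arrangements equivalent by rotation or reflection) gives 10 geometric isomers.
Of these, 10 lack any improper symmetry element and so occur as enantiomeric pairs, giving 10 + 10 = 20 stereoisomers in total.

10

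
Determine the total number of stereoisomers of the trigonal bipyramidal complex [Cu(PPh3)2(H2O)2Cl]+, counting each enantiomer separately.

6

A trigonal bipyramid has two axial and three equatorial sites, which are chemically inequivalent.
Placing the ligands in turn and identifying arrangements related by rotation or reflection leaves 5 distinct geometric isomers.
One of these lacks any improper symmetry element and so occurs as an enantiomeric pair, giving 5 + 1 = 6 stereoisomers in total.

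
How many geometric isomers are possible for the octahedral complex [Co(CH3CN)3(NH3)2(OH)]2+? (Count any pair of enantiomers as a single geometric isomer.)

3

The six octahedral sites form three mutually perpendicular trans pairs.
Systematic placement gives 3 geometric isomers: CH3CN mer, NH3 cis; CH3CN mer, NH3 trans; CH3CN fac, NH3 cis.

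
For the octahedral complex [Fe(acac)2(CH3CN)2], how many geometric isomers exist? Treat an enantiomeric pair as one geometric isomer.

The six octahedral sites form three mutually perpendicular trans pairs.
Each acac is bidentate and must span two cis positions.
The distinct arrangements are (2 in all): CH3CN trans; CH3CN cis (chiral).

2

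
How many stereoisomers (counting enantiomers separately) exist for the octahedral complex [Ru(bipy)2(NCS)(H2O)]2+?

3

The six octahedral sites form three mutually perpendicular trans pairs.
Each bipy is bidentate and must span two cis positions.
Systematic placement gives 2 geometric isomers: NCS and H2O mutually trans; NCS and H2O mutually cis (chiral).
One of these lacks any improper symmetry element and so occurs as an enantiomeric pair, giving 2 + 1 = 3 stereoisomers in total.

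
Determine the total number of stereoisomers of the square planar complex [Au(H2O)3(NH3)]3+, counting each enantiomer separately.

1

Only one geometric arrangement is possible.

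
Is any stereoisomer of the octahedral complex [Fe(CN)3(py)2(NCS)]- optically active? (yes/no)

no

The six octahedral sites form three mutually perpendicular trans pairs.
There are 3 geometric isomers: CN mer, py trans; CN mer, py cis; CN fac, py cis.
Each arrangement has an internal mirror plane or centre of symmetry, so none is chiral.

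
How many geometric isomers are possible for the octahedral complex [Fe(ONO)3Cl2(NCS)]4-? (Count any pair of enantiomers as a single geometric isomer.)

3

In an octahedral complex each vertex has one trans partner and four cis neighbours.
Systematic placement gives 3 geometric isomers: ONO mer, Cl trans; ONO mer, Cl cis; ONO fac, Cl cis.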